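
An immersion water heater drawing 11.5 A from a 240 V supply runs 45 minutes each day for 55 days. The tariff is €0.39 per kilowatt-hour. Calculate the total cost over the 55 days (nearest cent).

€44.40

Power = 11.5 A × 240 V = 2760 W = 2.76 kW
Runtime = 45 min × 55 = 2475 min = 41.25 h
Energy = 2.76 kW × 41.25 h = 113.85 kWh
Cost = 113.85 kWh × €0.39/kWh = €44.40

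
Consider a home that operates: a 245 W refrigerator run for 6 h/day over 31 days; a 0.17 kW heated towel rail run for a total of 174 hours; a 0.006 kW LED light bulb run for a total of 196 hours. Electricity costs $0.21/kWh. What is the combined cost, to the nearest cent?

$16.03

refrigerator: Runtime = 6 h/day × 31 days = 186 h
refrigerator: 0.245 kW × 186 h = 45.57 kWh
heated towel rail: 0.17 kW × 174 h = 29.58 kWh
LED light bulb: 0.006 kW × 196 h = 1.176 kWh
Total energy = 76.326 kWh
Cost = 76.326 × $0.21 = $16.03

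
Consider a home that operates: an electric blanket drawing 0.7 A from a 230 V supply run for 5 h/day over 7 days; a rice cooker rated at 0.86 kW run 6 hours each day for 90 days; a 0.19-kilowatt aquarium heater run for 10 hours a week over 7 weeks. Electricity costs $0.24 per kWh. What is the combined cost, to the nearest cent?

$116.00

electric blanket: Power = 0.7 A × 230 V = 161 W = 0.161 kW
electric blanket: Runtime = 5 h/day × 7 days = 35 h
electric blanket: 0.161 kW × 35 h = 5.635 kWh
rice cooker: Runtime = 6 h/day × 90 days = 540 h
rice cooker: 0.86 kW × 540 h = 464.4 kWh
aquarium heater: Runtime = 10 h/week × 7 weeks = 70 h
aquarium heater: 0.19 kW × 70 h = 13.3 kWh
Total energy = 483.335 kWh
Cost = 483.335 × $0.24 = $116.00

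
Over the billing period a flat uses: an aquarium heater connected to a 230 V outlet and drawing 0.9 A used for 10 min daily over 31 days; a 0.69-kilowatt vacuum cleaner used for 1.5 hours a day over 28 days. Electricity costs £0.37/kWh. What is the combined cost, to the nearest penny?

aquarium heater: Power = 0.9 A × 230 V = 207 W = 0.207 kW
aquarium heater: Runtime = 10 min × 31 = 310 min = 5.166666… h
aquarium heater: 0.207 kW × 5.166666… h = 1.0695 kWh
vacuum cleaner: Runtime = 1.5 h/day × 28 days = 42 h
vacuum cleaner: 0.69 kW × 42 h = 28.98 kWh
Total energy = 30.0495 kWh
Cost = 30.0495 × £0.37 = £11.12

£11.12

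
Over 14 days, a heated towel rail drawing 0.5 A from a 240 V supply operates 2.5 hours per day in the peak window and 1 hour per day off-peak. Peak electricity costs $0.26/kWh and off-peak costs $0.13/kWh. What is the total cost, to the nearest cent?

$1.31

Power = 0.5 A × 240 V = 120 W = 0.12 kW
Peak energy = 0.12 kW × 2.5 h × 14 = 4.2 kWh
Off-peak energy = 0.12 kW × 1 h × 14 = 1.68 kWh
Cost = 4.2 × $0.26 + 1.68 × $0.13 = $1.092 + $0.2184 = $1.31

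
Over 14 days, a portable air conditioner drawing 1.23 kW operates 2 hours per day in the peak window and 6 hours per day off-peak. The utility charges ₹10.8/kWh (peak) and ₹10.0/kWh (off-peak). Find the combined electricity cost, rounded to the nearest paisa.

₹1405.15

Peak energy = 1.23 kW × 2 h × 14 = 34.44 kWh
Off-peak energy = 1.23 kW × 6 h × 14 = 103.32 kWh
Cost = 34.44 × ₹10.8 + 103.32 × ₹10.0 = ₹371.952 + ₹1033.2 = ₹1405.15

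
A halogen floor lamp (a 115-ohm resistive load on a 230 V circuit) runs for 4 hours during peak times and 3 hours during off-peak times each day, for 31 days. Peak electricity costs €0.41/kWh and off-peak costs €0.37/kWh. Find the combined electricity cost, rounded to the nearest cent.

€39.22

Power = V²/R = 230²/115 = 460 W = 0.46 kW
Peak energy = 0.46 kW × 4 h × 31 = 57.04 kWh
Off-peak energy = 0.46 kW × 3 h × 31 = 42.78 kWh
Cost = 57.04 × €0.41 + 42.78 × €0.37 = €23.3864 + €15.8286 = €39.22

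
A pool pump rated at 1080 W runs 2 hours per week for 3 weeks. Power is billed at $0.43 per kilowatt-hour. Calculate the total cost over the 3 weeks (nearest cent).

$2.79

Runtime = 2 h/week × 3 weeks = 6 h
Energy = 1.08 kW × 6 h = 6.48 kWh
Cost = 6.48 kWh × $0.43/kWh = $2.79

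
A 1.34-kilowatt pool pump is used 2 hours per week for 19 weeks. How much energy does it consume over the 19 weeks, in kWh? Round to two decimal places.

Runtime = 2 h/week × 19 weeks = 38 h
Energy = 1.34 kW × 38 h = 50.92 kWh

50.92 kWh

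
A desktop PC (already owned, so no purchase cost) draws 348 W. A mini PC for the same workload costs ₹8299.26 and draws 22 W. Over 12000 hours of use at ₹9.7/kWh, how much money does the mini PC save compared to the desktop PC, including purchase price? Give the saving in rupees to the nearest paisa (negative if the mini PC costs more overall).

desktop PC: ₹0.00 + (348/1000) kW × 12000 h × ₹9.7 = ₹0.00 + ₹40507.2 = ₹40507.2
mini PC: ₹8299.26 + (22/1000) kW × 12000 h × ₹9.7 = ₹8299.26 + ₹2560.8 = ₹10860.06
Saving = ₹40507.2 − ₹10860.06 = ₹29647.14

₹29647.14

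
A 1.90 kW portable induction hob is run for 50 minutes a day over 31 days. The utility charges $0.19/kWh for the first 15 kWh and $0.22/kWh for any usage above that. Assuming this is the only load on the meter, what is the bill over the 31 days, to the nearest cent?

Runtime = 50 min × 31 = 1550 min = 25.833333… h
Energy = 1.9 kW × 25.833333… h = 49.083333… kWh
Tier 1 (0–15 kWh): 15 × $0.19 = $2.85
Above 15 kWh: 34.083333… × $0.22 = $7.498333…
Bill = $10.35

$10.35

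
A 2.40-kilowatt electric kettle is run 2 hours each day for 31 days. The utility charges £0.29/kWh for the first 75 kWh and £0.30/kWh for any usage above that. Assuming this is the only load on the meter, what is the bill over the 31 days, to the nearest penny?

Runtime = 2 h/day × 31 days = 62 h
Energy = 2.4 kW × 62 h = 148.8 kWh
Tier 1 (0–75 kWh): 75 × £0.29 = £21.75
Above 75 kWh: 73.8 × £0.30 = £22.14
Bill = £43.89

£43.89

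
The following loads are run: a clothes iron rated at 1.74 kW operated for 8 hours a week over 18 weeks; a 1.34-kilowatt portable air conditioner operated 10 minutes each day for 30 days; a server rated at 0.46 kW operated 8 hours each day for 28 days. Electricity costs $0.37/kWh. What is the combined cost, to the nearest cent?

$133.31

clothes iron: Runtime = 8 h/week × 18 weeks = 144 h
clothes iron: 1.74 kW × 144 h = 250.56 kWh
portable air conditioner: Runtime = 10 min × 30 = 300 min = 5 h
portable air conditioner: 1.34 kW × 5 h = 6.7 kWh
server: Runtime = 8 h/day × 28 days = 224 h
server: 0.46 kW × 224 h = 103.04 kWh
Total energy = 360.3 kWh
Cost = 360.3 × $0.37 = $133.31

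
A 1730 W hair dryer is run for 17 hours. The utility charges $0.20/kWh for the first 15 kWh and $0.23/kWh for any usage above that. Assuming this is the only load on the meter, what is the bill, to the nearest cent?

Energy = 1.73 kW × 17 h = 29.41 kWh
Tier 1 (0–15 kWh): 15 × $0.20 = $3
Above 15 kWh: 14.41 × $0.23 = $3.3143
Bill = $6.31

$6.31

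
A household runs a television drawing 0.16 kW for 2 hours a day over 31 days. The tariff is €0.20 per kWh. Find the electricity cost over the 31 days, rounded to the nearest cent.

€1.98

Runtime = 2 h/day × 31 days = 62 h
Energy = 0.16 kW × 62 h = 9.92 kWh
Cost = 9.92 kWh × €0.20/kWh = €1.98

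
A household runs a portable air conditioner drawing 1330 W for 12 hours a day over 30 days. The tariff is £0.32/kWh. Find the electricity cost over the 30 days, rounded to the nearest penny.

£153.22

Runtime = 12 h/day × 30 days = 360 h
Energy = 1.33 kW × 360 h = 478.8 kWh
Cost = 478.8 kWh × £0.32/kWh = £153.22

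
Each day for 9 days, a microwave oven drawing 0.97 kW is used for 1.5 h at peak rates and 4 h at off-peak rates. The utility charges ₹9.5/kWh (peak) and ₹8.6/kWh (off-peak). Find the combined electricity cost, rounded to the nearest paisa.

Peak energy = 0.97 kW × 1.5 h × 9 = 13.095 kWh
Off-peak energy = 0.97 kW × 4 h × 9 = 34.92 kWh
Cost = 13.095 × ₹9.5 + 34.92 × ₹8.6 = ₹124.4025 + ₹300.312 = ₹424.71

₹424.71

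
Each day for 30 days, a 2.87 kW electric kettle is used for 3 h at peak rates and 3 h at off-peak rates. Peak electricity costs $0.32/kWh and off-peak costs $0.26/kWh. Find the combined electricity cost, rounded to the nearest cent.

Peak energy = 2.87 kW × 3 h × 30 = 258.3 kWh
Off-peak energy = 2.87 kW × 3 h × 30 = 258.3 kWh
Cost = 258.3 × $0.32 + 258.3 × $0.26 = $82.656 + $67.158 = $149.81

$149.81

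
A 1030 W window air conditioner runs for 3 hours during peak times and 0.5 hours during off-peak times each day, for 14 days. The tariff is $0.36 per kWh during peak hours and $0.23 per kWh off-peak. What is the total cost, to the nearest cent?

$17.23

Peak energy = 1.03 kW × 3 h × 14 = 43.26 kWh
Off-peak energy = 1.03 kW × 0.5 h × 14 = 7.21 kWh
Cost = 43.26 × $0.36 + 7.21 × $0.23 = $15.5736 + $1.6583 = $17.23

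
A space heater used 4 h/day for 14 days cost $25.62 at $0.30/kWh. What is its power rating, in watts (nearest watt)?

Energy = $25.62 ÷ $0.30/kWh = 85.4 kWh
Runtime = 4 h/day × 14 days = 56 h
Power = 85.4 kWh ÷ 56 h = 1.525 kW = 1525 W

1525 W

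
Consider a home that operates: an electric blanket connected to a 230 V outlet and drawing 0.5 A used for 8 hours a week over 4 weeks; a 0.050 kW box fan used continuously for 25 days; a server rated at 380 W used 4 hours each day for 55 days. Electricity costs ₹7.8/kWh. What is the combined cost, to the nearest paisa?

₹914.78

electric blanket: Power = 0.5 A × 230 V = 115 W = 0.115 kW
electric blanket: Runtime = 8 h/week × 4 weeks = 32 h
electric blanket: 0.115 kW × 32 h = 3.68 kWh
box fan: Runtime = 24 h × 25 = 600 h
box fan: 0.05 kW × 600 h = 30 kWh
server: Runtime = 4 h/day × 55 days = 220 h
server: 0.38 kW × 220 h = 83.6 kWh
Total energy = 117.28 kWh
Cost = 117.28 × ₹7.8 = ₹914.78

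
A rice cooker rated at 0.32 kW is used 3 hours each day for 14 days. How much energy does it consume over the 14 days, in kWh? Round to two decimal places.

Runtime = 3 h/day × 14 days = 42 h
Energy = 0.32 kW × 42 h = 13.44 kWh

13.44 kWh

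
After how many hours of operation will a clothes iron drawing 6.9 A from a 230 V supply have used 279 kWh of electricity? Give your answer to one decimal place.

175.8 h

Power = 6.9 A × 230 V = 1587 W = 1.587 kW
Hours = 279 kWh ÷ 1.587 kW = 175.8 h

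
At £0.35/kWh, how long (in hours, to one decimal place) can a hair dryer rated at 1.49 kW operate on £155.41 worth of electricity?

Energy available = £155.41 ÷ £0.35/kWh = 444.0286 kWh
Hours = 444.0286 kWh ÷ 1.49 kW = 298.0 h

298.0 h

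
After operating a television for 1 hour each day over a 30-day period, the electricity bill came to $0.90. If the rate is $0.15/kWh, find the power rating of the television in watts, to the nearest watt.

Energy = $0.90 ÷ $0.15/kWh = 6 kWh
Runtime = 1 h/day × 30 days = 30 h
Power = 6 kWh ÷ 30 h = 0.2 kW = 200 W

200 W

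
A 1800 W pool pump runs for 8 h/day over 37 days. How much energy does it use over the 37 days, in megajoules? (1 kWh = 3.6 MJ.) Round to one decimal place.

1918.1 MJ

Runtime = 8 h/day × 37 days = 296 h
Energy = 1.8 kW × 296 h = 532.8 kWh
= 532.8 × 3.6 MJ = 1918.1 MJ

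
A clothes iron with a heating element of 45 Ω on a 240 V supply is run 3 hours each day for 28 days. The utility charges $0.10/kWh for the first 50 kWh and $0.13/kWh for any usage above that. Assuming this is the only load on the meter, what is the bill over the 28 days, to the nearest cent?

Power = V²/R = 240²/45 = 1280 W = 1.28 kW
Runtime = 3 h/day × 28 days = 84 h
Energy = 1.28 kW × 84 h = 107.52 kWh
Tier 1 (0–50 kWh): 50 × $0.10 = $5
Above 50 kWh: 57.52 × $0.13 = $7.4776
Bill = $12.48

$12.48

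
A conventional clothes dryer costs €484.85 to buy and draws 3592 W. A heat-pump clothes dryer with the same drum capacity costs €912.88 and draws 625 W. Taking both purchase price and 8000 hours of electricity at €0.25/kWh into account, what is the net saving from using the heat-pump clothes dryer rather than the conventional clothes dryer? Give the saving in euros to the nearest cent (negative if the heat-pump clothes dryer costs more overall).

conventional clothes dryer: €484.85 + (3592/1000) kW × 8000 h × €0.25 = €484.85 + €7184 = €7668.85
heat-pump clothes dryer: €912.88 + (625/1000) kW × 8000 h × €0.25 = €912.88 + €1250 = €2162.88
Saving = €7668.85 − €2162.88 = €5505.97

€5505.97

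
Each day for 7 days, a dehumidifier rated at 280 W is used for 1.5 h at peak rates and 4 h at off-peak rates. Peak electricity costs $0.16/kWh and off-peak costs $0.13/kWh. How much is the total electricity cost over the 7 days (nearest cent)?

Peak energy = 0.28 kW × 1.5 h × 7 = 2.94 kWh
Off-peak energy = 0.28 kW × 4 h × 7 = 7.84 kWh
Cost = 2.94 × $0.16 + 7.84 × $0.13 = $0.4704 + $1.0192 = $1.49

$1.49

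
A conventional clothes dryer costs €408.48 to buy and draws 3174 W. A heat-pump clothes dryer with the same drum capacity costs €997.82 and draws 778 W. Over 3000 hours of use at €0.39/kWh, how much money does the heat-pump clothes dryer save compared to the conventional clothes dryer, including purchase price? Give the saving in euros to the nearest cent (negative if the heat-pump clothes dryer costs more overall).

conventional clothes dryer: €408.48 + (3174/1000) kW × 3000 h × €0.39 = €408.48 + €3713.58 = €4122.06
heat-pump clothes dryer: €997.82 + (778/1000) kW × 3000 h × €0.39 = €997.82 + €910.26 = €1908.08
Saving = €4122.06 − €1908.08 = €2213.98

€2213.98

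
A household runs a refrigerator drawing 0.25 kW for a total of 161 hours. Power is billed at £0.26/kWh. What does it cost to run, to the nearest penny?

£10.47

Energy = 0.25 kW × 161 h = 40.25 kWh
Cost = 40.25 kWh × £0.26/kWh = £10.47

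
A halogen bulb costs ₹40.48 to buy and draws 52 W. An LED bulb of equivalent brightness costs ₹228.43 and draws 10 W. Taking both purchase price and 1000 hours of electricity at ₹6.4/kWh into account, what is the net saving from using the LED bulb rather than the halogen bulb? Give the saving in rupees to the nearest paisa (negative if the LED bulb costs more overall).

₹80.85

halogen bulb: ₹40.48 + (52/1000) kW × 1000 h × ₹6.4 = ₹40.48 + ₹332.8 = ₹373.28
LED bulb: ₹228.43 + (10/1000) kW × 1000 h × ₹6.4 = ₹228.43 + ₹64 = ₹292.43
Saving = ₹373.28 − ₹292.43 = ₹80.85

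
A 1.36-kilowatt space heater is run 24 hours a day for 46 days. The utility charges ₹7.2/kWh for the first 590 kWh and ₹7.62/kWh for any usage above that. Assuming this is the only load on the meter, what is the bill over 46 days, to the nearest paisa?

₹11193.17

Runtime = 24 h × 46 = 1104 h
Energy = 1.36 kW × 1104 h = 1501.44 kWh
Tier 1 (0–590 kWh): 590 × ₹7.2 = ₹4248
Above 590 kWh: 911.44 × ₹7.62 = ₹6945.1728
Bill = ₹11193.17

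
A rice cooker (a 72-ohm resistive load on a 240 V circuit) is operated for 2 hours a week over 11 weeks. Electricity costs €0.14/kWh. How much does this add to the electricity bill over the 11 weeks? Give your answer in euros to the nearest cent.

€2.46

Power = V²/R = 240²/72 = 800 W = 0.8 kW
Runtime = 2 h/week × 11 weeks = 22 h
Energy = 0.8 kW × 22 h = 17.6 kWh
Cost = 17.6 kWh × €0.14/kWh = €2.46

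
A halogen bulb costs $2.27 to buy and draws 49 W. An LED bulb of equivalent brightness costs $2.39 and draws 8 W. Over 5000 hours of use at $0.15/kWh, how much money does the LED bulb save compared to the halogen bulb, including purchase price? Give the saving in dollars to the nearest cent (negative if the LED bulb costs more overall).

halogen bulb: $2.27 + (49/1000) kW × 5000 h × $0.15 = $2.27 + $36.75 = $39.02
LED bulb: $2.39 + (8/1000) kW × 5000 h × $0.15 = $2.39 + $6 = $8.39
Saving = $39.02 − $8.39 = $30.63

$30.63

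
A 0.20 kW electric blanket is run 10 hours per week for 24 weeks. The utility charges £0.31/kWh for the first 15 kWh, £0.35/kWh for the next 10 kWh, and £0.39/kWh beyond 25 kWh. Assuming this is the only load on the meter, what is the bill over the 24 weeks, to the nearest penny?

£17.12

Runtime = 10 h/week × 24 weeks = 240 h
Energy = 0.2 kW × 240 h = 48 kWh
Tier 1 (0–15 kWh): 15 × £0.31 = £4.65
Tier 2 (15–25 kWh): 10 × £0.35 = £3.5
Above 25 kWh: 23 × £0.39 = £8.97
Bill = £17.12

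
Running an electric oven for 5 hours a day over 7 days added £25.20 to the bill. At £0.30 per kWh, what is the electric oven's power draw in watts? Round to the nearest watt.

Energy = £25.20 ÷ £0.30/kWh = 84 kWh
Runtime = 5 h/day × 7 days = 35 h
Power = 84 kWh ÷ 35 h = 2.4 kW = 2400 W

2400 W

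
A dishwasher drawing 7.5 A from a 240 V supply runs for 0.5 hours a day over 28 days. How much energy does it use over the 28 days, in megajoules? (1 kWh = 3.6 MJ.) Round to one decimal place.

Power = 7.5 A × 240 V = 1800 W = 1.8 kW
Runtime = 0.5 h/day × 28 days = 14 h
Energy = 1.8 kW × 14 h = 25.2 kWh
= 25.2 × 3.6 MJ = 90.7 MJ

90.7 MJ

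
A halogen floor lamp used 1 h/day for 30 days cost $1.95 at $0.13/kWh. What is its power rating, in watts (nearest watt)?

500 W

Energy = $1.95 ÷ $0.13/kWh = 15 kWh
Runtime = 1 h/day × 30 days = 30 h
Power = 15 kWh ÷ 30 h = 0.5 kW = 500 W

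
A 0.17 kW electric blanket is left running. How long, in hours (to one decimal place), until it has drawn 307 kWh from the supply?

1805.9 h

Hours = 307 kWh ÷ 0.17 kW = 1805.9 h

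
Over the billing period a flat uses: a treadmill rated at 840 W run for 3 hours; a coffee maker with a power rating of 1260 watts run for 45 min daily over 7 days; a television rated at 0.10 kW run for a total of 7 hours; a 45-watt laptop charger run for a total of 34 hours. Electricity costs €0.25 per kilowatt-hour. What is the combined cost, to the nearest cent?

treadmill: 0.84 kW × 3 h = 2.52 kWh
coffee maker: Runtime = 45 min × 7 = 315 min = 5.25 h
coffee maker: 1.26 kW × 5.25 h = 6.615 kWh
television: 0.1 kW × 7 h = 0.7 kWh
laptop charger: 0.045 kW × 34 h = 1.53 kWh
Total energy = 11.365 kWh
Cost = 11.365 × €0.25 = €2.84

€2.84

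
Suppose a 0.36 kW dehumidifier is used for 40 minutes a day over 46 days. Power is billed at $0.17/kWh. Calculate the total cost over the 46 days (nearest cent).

$1.88

Runtime = 40 min × 46 = 1840 min = 30.666666… h
Energy = 0.36 kW × 30.666666… h = 11.04 kWh
Cost = 11.04 kWh × $0.17/kWh = $1.88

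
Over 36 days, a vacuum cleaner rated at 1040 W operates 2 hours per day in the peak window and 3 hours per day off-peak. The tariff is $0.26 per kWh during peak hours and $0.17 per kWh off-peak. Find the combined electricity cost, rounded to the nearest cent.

Peak energy = 1.04 kW × 2 h × 36 = 74.88 kWh
Off-peak energy = 1.04 kW × 3 h × 36 = 112.32 kWh
Cost = 74.88 × $0.26 + 112.32 × $0.17 = $19.4688 + $19.0944 = $38.56

$38.56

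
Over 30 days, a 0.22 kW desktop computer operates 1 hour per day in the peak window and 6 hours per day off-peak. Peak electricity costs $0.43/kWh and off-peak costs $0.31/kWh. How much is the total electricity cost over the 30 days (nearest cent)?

Peak energy = 0.22 kW × 1 h × 30 = 6.6 kWh
Off-peak energy = 0.22 kW × 6 h × 30 = 39.6 kWh
Cost = 6.6 × $0.43 + 39.6 × $0.31 = $2.838 + $12.276 = $15.11

$15.11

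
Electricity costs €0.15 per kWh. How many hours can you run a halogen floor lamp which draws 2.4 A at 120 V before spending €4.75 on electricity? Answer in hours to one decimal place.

110.0 h

Power = 2.4 A × 120 V = 288 W = 0.288 kW
Energy available = €4.75 ÷ €0.15/kWh = 31.6667 kWh
Hours = 31.6667 kWh ÷ 0.288 kW = 110.0 h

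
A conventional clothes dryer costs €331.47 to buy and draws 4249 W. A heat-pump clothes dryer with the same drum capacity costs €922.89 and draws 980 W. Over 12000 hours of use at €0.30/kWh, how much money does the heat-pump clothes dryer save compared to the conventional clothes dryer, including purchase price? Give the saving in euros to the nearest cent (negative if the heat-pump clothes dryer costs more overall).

conventional clothes dryer: €331.47 + (4249/1000) kW × 12000 h × €0.30 = €331.47 + €15296.4 = €15627.87
heat-pump clothes dryer: €922.89 + (980/1000) kW × 12000 h × €0.30 = €922.89 + €3528 = €4450.89
Saving = €15627.87 − €4450.89 = €11176.98

€11176.98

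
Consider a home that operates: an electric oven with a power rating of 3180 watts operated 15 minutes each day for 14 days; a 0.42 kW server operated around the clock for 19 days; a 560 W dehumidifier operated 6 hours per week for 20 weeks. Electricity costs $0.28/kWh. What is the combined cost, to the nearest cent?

$75.56

electric oven: Runtime = 15 min × 14 = 210 min = 3.5 h
electric oven: 3.18 kW × 3.5 h = 11.13 kWh
server: Runtime = 24 h × 19 = 456 h
server: 0.42 kW × 456 h = 191.52 kWh
dehumidifier: Runtime = 6 h/week × 20 weeks = 120 h
dehumidifier: 0.56 kW × 120 h = 67.2 kWh
Total energy = 269.85 kWh
Cost = 269.85 × $0.28 = $75.56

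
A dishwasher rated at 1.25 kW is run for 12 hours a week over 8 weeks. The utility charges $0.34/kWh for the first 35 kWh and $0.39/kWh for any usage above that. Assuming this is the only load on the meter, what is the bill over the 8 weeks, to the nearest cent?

$45.05

Runtime = 12 h/week × 8 weeks = 96 h
Energy = 1.25 kW × 96 h = 120 kWh
Tier 1 (0–35 kWh): 35 × $0.34 = $11.9
Above 35 kWh: 85 × $0.39 = $33.15
Bill = $45.05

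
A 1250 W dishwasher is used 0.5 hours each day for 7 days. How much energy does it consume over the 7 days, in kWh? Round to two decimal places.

Runtime = 0.5 h/day × 7 days = 3.5 h
Energy = 1.25 kW × 3.5 h = 4.375 kWh ≈ 4.38 kWh

4.38 kWh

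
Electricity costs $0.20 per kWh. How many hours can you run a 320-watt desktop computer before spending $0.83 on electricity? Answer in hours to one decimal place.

Energy available = $0.83 ÷ $0.20/kWh = 4.15 kWh
Hours = 4.15 kWh ÷ 0.32 kW = 13.0 h

13.0 h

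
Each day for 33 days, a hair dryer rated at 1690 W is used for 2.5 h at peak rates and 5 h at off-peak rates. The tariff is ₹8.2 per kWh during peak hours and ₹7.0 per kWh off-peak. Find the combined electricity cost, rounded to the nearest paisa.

₹3095.24

Peak energy = 1.69 kW × 2.5 h × 33 = 139.425 kWh
Off-peak energy = 1.69 kW × 5 h × 33 = 278.85 kWh
Cost = 139.425 × ₹8.2 + 278.85 × ₹7.0 = ₹1143.285 + ₹1951.95 = ₹3095.24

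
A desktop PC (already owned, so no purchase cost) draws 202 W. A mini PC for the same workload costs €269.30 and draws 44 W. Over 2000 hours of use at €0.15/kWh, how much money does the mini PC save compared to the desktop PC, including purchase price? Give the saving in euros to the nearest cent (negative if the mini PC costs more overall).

-€221.90

desktop PC: €0.00 + (202/1000) kW × 2000 h × €0.15 = €0.00 + €60.6 = €60.6
mini PC: €269.30 + (44/1000) kW × 2000 h × €0.15 = €269.30 + €13.2 = €282.5
Saving = €60.6 − €282.5 = −€221.9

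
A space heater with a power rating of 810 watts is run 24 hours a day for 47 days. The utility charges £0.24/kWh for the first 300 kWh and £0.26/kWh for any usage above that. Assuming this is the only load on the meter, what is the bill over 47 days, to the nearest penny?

£231.56

Runtime = 24 h × 47 = 1128 h
Energy = 0.81 kW × 1128 h = 913.68 kWh
Tier 1 (0–300 kWh): 300 × £0.24 = £72
Above 300 kWh: 613.68 × £0.26 = £159.5568
Bill = £231.56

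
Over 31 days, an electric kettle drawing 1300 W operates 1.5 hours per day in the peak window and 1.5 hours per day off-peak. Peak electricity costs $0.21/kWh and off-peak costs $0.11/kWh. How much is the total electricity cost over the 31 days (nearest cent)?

$19.34

Peak energy = 1.3 kW × 1.5 h × 31 = 60.45 kWh
Off-peak energy = 1.3 kW × 1.5 h × 31 = 60.45 kWh
Cost = 60.45 × $0.21 + 60.45 × $0.11 = $12.6945 + $6.6495 = $19.34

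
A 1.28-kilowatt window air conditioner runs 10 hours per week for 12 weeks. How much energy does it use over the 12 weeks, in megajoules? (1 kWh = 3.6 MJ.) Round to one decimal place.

Runtime = 10 h/week × 12 weeks = 120 h
Energy = 1.28 kW × 120 h = 153.6 kWh
= 153.6 × 3.6 MJ = 553.0 MJ

553.0 MJ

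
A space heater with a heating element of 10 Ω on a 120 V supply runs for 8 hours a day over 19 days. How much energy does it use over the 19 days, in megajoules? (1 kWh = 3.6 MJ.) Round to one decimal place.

788.0 MJ

Power = V²/R = 120²/10 = 1440 W = 1.44 kW
Runtime = 8 h/day × 19 days = 152 h
Energy = 1.44 kW × 152 h = 218.88 kWh
= 218.88 × 3.6 MJ = 788.0 MJ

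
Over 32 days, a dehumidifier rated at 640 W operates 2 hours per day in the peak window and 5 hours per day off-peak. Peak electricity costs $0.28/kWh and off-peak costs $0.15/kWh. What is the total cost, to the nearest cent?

$26.83

Peak energy = 0.64 kW × 2 h × 32 = 40.96 kWh
Off-peak energy = 0.64 kW × 5 h × 32 = 102.4 kWh
Cost = 40.96 × $0.28 + 102.4 × $0.15 = $11.4688 + $15.36 = $26.83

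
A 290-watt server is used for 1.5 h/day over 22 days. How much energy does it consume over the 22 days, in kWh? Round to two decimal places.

Runtime = 1.5 h/day × 22 days = 33 h
Energy = 0.29 kW × 33 h = 9.57 kWh

9.57 kWh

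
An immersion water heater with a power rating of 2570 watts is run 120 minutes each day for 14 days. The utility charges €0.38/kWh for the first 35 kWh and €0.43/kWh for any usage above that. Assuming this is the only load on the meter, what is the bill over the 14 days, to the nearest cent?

Runtime = 120 min × 14 = 1680 min = 28 h
Energy = 2.57 kW × 28 h = 71.96 kWh
Tier 1 (0–35 kWh): 35 × €0.38 = €13.3
Above 35 kWh: 36.96 × €0.43 = €15.8928
Bill = €29.19

€29.19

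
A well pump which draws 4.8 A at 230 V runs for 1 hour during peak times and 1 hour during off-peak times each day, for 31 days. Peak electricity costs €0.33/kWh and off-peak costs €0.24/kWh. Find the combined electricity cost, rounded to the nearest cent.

Power = 4.8 A × 230 V = 1104 W = 1.104 kW
Peak energy = 1.104 kW × 1 h × 31 = 34.224 kWh
Off-peak energy = 1.104 kW × 1 h × 31 = 34.224 kWh
Cost = 34.224 × €0.33 + 34.224 × €0.24 = €11.29392 + €8.21376 = €19.51

€19.51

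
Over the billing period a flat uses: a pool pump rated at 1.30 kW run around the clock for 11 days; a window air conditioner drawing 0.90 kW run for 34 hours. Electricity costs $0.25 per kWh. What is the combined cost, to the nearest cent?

pool pump: Runtime = 24 h × 11 = 264 h
pool pump: 1.3 kW × 264 h = 343.2 kWh
window air conditioner: 0.9 kW × 34 h = 30.6 kWh
Total energy = 373.8 kWh
Cost = 373.8 × $0.25 = $93.45

$93.45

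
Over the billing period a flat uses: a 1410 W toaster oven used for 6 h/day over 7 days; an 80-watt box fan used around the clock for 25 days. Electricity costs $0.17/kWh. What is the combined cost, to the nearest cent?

toaster oven: Runtime = 6 h/day × 7 days = 42 h
toaster oven: 1.41 kW × 42 h = 59.22 kWh
box fan: Runtime = 24 h × 25 = 600 h
box fan: 0.08 kW × 600 h = 48 kWh
Total energy = 107.22 kWh
Cost = 107.22 × $0.17 = $18.23

$18.23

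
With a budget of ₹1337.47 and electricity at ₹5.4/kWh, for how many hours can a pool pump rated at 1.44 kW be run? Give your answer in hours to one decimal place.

172.0 h

Energy available = ₹1337.47 ÷ ₹5.4/kWh = 247.6796 kWh
Hours = 247.6796 kWh ÷ 1.44 kW = 172.0 h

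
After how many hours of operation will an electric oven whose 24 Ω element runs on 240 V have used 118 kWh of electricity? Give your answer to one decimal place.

Power = V²/R = 240²/24 = 2400 W = 2.4 kW
Hours = 118 kWh ÷ 2.4 kW = 49.2 h

49.2 h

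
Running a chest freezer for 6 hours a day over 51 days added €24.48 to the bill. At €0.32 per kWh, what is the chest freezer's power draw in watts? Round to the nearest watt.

Energy = €24.48 ÷ €0.32/kWh = 76.5 kWh
Runtime = 6 h/day × 51 days = 306 h
Power = 76.5 kWh ÷ 306 h = 0.25 kW = 250 W

250 W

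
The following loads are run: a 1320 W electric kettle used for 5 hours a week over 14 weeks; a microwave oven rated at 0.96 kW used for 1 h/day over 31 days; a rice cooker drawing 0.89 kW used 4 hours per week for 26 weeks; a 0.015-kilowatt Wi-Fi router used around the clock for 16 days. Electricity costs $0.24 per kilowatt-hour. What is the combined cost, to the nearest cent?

$52.92

electric kettle: Runtime = 5 h/week × 14 weeks = 70 h
electric kettle: 1.32 kW × 70 h = 92.4 kWh
microwave oven: Runtime = 1 h/day × 31 days = 31 h
microwave oven: 0.96 kW × 31 h = 29.76 kWh
rice cooker: Runtime = 4 h/week × 26 weeks = 104 h
rice cooker: 0.89 kW × 104 h = 92.56 kWh
Wi-Fi router: Runtime = 24 h × 16 = 384 h
Wi-Fi router: 0.015 kW × 384 h = 5.76 kWh
Total energy = 220.48 kWh
Cost = 220.48 × $0.24 = $52.92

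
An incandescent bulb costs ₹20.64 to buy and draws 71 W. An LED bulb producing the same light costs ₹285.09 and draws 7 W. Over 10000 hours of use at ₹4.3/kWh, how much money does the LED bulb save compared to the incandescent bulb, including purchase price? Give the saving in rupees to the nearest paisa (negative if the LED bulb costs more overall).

₹2487.55

incandescent bulb: ₹20.64 + (71/1000) kW × 10000 h × ₹4.3 = ₹20.64 + ₹3053 = ₹3073.64
LED bulb: ₹285.09 + (7/1000) kW × 10000 h × ₹4.3 = ₹285.09 + ₹301 = ₹586.09
Saving = ₹3073.64 − ₹586.09 = ₹2487.55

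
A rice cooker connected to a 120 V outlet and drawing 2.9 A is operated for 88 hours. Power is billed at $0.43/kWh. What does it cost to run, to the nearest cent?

Power = 2.9 A × 120 V = 348 W = 0.348 kW
Energy = 0.348 kW × 88 h = 30.624 kWh
Cost = 30.624 kWh × $0.43/kWh = $13.17

$13.17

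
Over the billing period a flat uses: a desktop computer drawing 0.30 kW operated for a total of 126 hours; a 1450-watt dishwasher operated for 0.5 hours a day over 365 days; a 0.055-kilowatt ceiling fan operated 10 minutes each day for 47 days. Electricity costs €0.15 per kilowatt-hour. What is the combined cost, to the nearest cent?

desktop computer: 0.3 kW × 126 h = 37.8 kWh
dishwasher: Runtime = 0.5 h/day × 365 days = 182.5 h
dishwasher: 1.45 kW × 182.5 h = 264.625 kWh
ceiling fan: Runtime = 10 min × 47 = 470 min = 7.833333… h
ceiling fan: 0.055 kW × 7.833333… h = 0.430833… kWh
Total energy = 302.855833… kWh
Cost = 302.855833… × €0.15 = €45.43

€45.43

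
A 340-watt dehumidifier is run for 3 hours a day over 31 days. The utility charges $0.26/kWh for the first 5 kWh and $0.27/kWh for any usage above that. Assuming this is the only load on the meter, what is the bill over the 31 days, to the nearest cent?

Runtime = 3 h/day × 31 days = 93 h
Energy = 0.34 kW × 93 h = 31.62 kWh
Tier 1 (0–5 kWh): 5 × $0.26 = $1.3
Above 5 kWh: 26.62 × $0.27 = $7.1874
Bill = $8.49

$8.49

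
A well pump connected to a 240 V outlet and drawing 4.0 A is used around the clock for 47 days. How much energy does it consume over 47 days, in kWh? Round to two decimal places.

1082.88 kWh

Power = 4.0 A × 240 V = 960 W = 0.96 kW
Runtime = 24 h × 47 = 1128 h
Energy = 0.96 kW × 1128 h = 1082.88 kWh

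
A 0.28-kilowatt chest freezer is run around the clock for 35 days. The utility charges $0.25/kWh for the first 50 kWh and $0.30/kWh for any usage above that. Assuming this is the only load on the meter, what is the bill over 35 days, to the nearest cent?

Runtime = 24 h × 35 = 840 h
Energy = 0.28 kW × 840 h = 235.2 kWh
Tier 1 (0–50 kWh): 50 × $0.25 = $12.5
Above 50 kWh: 185.2 × $0.30 = $55.56
Bill = $68.06

$68.06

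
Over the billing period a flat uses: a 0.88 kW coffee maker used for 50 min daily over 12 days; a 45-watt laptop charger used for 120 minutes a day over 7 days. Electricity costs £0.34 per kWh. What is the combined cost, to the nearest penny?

coffee maker: Runtime = 50 min × 12 = 600 min = 10 h
coffee maker: 0.88 kW × 10 h = 8.8 kWh
laptop charger: Runtime = 120 min × 7 = 840 min = 14 h
laptop charger: 0.045 kW × 14 h = 0.63 kWh
Total energy = 9.43 kWh
Cost = 9.43 × £0.34 = £3.21

£3.21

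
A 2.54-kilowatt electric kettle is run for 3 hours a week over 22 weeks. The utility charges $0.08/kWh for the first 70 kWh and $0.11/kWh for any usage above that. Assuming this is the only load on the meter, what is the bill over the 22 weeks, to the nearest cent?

Runtime = 3 h/week × 22 weeks = 66 h
Energy = 2.54 kW × 66 h = 167.64 kWh
Tier 1 (0–70 kWh): 70 × $0.08 = $5.6
Above 70 kWh: 97.64 × $0.11 = $10.7404
Bill = $16.34

$16.34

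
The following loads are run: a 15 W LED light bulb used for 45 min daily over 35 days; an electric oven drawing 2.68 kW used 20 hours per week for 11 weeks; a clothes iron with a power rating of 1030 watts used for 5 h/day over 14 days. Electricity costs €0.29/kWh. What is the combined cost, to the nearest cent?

LED light bulb: Runtime = 45 min × 35 = 1575 min = 26.25 h
LED light bulb: 0.015 kW × 26.25 h = 0.39375 kWh
electric oven: Runtime = 20 h/week × 11 weeks = 220 h
electric oven: 2.68 kW × 220 h = 589.6 kWh
clothes iron: Runtime = 5 h/day × 14 days = 70 h
clothes iron: 1.03 kW × 70 h = 72.1 kWh
Total energy = 662.09375 kWh
Cost = 662.09375 × €0.29 = €192.01

€192.01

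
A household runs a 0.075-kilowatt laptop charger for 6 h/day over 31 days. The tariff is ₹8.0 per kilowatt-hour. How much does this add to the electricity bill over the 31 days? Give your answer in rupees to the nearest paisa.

Runtime = 6 h/day × 31 days = 186 h
Energy = 0.075 kW × 186 h = 13.95 kWh
Cost = 13.95 kWh × ₹8.0/kWh = ₹111.60

₹111.60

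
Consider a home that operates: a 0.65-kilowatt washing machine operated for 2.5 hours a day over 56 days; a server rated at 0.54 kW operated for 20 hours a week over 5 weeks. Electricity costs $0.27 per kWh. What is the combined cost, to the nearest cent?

washing machine: Runtime = 2.5 h/day × 56 days = 140 h
washing machine: 0.65 kW × 140 h = 91 kWh
server: Runtime = 20 h/week × 5 weeks = 100 h
server: 0.54 kW × 100 h = 54 kWh
Total energy = 145 kWh
Cost = 145 × $0.27 = $39.15

$39.15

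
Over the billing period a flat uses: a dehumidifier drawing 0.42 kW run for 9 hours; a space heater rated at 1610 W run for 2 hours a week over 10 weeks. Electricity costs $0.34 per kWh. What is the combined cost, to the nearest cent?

$12.23

dehumidifier: 0.42 kW × 9 h = 3.78 kWh
space heater: Runtime = 2 h/week × 10 weeks = 20 h
space heater: 1.61 kW × 20 h = 32.2 kWh
Total energy = 35.98 kWh
Cost = 35.98 × $0.34 = $12.23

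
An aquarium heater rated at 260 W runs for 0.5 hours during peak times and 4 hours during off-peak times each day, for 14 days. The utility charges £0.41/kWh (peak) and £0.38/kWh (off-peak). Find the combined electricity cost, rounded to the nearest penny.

£6.28

Peak energy = 0.26 kW × 0.5 h × 14 = 1.82 kWh
Off-peak energy = 0.26 kW × 4 h × 14 = 14.56 kWh
Cost = 1.82 × £0.41 + 14.56 × £0.38 = £0.7462 + £5.5328 = £6.28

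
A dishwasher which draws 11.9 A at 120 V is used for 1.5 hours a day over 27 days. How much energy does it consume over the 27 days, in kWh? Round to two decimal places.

Power = 11.9 A × 120 V = 1428 W = 1.428 kW
Runtime = 1.5 h/day × 27 days = 40.5 h
Energy = 1.428 kW × 40.5 h = 57.834 kWh ≈ 57.83 kWh

57.83 kWh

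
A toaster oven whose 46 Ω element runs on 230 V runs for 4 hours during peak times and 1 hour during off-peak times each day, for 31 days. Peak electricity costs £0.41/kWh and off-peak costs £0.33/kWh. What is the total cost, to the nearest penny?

Power = V²/R = 230²/46 = 1150 W = 1.15 kW
Peak energy = 1.15 kW × 4 h × 31 = 142.6 kWh
Off-peak energy = 1.15 kW × 1 h × 31 = 35.65 kWh
Cost = 142.6 × £0.41 + 35.65 × £0.33 = £58.466 + £11.7645 = £70.23

£70.23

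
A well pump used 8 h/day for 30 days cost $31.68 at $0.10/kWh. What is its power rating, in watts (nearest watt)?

1320 W

Energy = $31.68 ÷ $0.10/kWh = 316.8 kWh
Runtime = 8 h/day × 30 days = 240 h
Power = 316.8 kWh ÷ 240 h = 1.32 kW = 1320 W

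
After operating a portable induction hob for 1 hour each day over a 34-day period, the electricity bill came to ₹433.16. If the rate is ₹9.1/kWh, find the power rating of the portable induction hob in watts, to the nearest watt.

Energy = ₹433.16 ÷ ₹9.1/kWh = 47.6 kWh
Runtime = 1 h/day × 34 days = 34 h
Power = 47.6 kWh ÷ 34 h = 1.4 kW = 1400 W

1400 W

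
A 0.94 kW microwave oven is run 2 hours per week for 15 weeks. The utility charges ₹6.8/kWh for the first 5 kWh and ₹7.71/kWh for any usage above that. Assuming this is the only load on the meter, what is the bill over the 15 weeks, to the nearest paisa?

₹212.87

Runtime = 2 h/week × 15 weeks = 30 h
Energy = 0.94 kW × 30 h = 28.2 kWh
Tier 1 (0–5 kWh): 5 × ₹6.8 = ₹34
Above 5 kWh: 23.2 × ₹7.71 = ₹178.872
Bill = ₹212.87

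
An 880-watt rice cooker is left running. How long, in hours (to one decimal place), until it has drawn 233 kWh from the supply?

264.8 h

Hours = 233 kWh ÷ 0.88 kW = 264.8 h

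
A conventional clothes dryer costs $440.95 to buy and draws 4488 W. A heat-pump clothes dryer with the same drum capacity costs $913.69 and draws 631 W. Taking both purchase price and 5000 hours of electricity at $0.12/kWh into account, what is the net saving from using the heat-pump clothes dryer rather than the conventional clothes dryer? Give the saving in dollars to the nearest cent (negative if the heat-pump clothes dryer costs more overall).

$1841.46

conventional clothes dryer: $440.95 + (4488/1000) kW × 5000 h × $0.12 = $440.95 + $2692.8 = $3133.75
heat-pump clothes dryer: $913.69 + (631/1000) kW × 5000 h × $0.12 = $913.69 + $378.6 = $1292.29
Saving = $3133.75 − $1292.29 = $1841.46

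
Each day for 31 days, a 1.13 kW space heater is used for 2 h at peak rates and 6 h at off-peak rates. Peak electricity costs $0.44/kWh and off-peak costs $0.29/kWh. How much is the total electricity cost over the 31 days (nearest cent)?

Peak energy = 1.13 kW × 2 h × 31 = 70.06 kWh
Off-peak energy = 1.13 kW × 6 h × 31 = 210.18 kWh
Cost = 70.06 × $0.44 + 210.18 × $0.29 = $30.8264 + $60.9522 = $91.78

$91.78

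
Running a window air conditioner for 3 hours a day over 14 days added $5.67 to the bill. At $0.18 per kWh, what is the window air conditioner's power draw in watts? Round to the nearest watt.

750 W

Energy = $5.67 ÷ $0.18/kWh = 31.5 kWh
Runtime = 3 h/day × 14 days = 42 h
Power = 31.5 kWh ÷ 42 h = 0.75 kW = 750 W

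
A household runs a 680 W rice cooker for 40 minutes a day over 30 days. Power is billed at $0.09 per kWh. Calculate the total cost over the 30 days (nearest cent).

Runtime = 40 min × 30 = 1200 min = 20 h
Energy = 0.68 kW × 20 h = 13.6 kWh
Cost = 13.6 kWh × $0.09/kWh = $1.22

$1.22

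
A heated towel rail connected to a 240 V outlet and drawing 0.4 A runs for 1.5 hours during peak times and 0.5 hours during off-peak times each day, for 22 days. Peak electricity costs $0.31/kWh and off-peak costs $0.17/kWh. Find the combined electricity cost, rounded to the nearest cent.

$1.16

Power = 0.4 A × 240 V = 96 W = 0.096 kW
Peak energy = 0.096 kW × 1.5 h × 22 = 3.168 kWh
Off-peak energy = 0.096 kW × 0.5 h × 22 = 1.056 kWh
Cost = 3.168 × $0.31 + 1.056 × $0.17 = $0.98208 + $0.17952 = $1.16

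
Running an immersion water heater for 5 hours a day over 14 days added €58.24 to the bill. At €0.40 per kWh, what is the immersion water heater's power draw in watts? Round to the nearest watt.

Energy = €58.24 ÷ €0.40/kWh = 145.6 kWh
Runtime = 5 h/day × 14 days = 70 h
Power = 145.6 kWh ÷ 70 h = 2.08 kW = 2080 W

2080 W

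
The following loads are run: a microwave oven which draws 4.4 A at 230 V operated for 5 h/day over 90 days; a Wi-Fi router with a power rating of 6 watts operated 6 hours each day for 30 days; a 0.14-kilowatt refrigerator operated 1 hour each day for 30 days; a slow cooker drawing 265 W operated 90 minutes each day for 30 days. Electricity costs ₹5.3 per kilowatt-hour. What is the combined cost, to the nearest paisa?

₹2504.81

microwave oven: Power = 4.4 A × 230 V = 1012 W = 1.012 kW
microwave oven: Runtime = 5 h/day × 90 days = 450 h
microwave oven: 1.012 kW × 450 h = 455.4 kWh
Wi-Fi router: Runtime = 6 h/day × 30 days = 180 h
Wi-Fi router: 0.006 kW × 180 h = 1.08 kWh
refrigerator: Runtime = 1 h/day × 30 days = 30 h
refrigerator: 0.14 kW × 30 h = 4.2 kWh
slow cooker: Runtime = 90 min × 30 = 2700 min = 45 h
slow cooker: 0.265 kW × 45 h = 11.925 kWh
Total energy = 472.605 kWh
Cost = 472.605 × ₹5.3 = ₹2504.81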